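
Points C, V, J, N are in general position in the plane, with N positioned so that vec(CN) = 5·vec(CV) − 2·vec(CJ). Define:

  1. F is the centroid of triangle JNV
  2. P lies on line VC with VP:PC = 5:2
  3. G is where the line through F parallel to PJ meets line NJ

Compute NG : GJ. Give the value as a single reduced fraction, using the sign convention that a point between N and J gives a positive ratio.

NG:GJ = 53/34

Work in coordinates with C = (0, 0), V = (1, 0), J = (0, 1), N = (5, -2).
1. F is the centroid of triangle JNV ⇒ F = (2, -1/3)
2. P lies on line VC with VP:PC = 5:2 ⇒ P = (2/7, 0)
3. G is where the line through F parallel to PJ meets line NJ ⇒ G = (170/87, -5/29)
G = N + t·(J−N) with t = 53/87, so NG:GJ = t:(1−t) = 53/87:34/87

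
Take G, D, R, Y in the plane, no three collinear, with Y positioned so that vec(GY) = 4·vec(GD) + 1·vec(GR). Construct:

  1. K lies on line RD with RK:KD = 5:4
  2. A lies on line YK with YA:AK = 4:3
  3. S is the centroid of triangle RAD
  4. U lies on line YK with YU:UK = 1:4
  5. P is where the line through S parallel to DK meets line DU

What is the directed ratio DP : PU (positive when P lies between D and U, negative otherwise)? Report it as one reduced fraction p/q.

DP:PU = 5/23

Work in coordinates with G = (0, 0), D = (1, 0), R = (0, 1), Y = (4, 1).
1. K lies on line RD with RK:KD = 5:4 ⇒ K = (5/9, 4/9)
2. A lies on line YK with YA:AK = 4:3 ⇒ A = (128/63, 43/63)
3. S is the centroid of triangle RAD ⇒ S = (191/189, 106/189)
4. U lies on line YK with YU:UK = 1:4 ⇒ U = (149/45, 8/9)
5. P is where the line through S parallel to DK meets line DU ⇒ P = (89/63, 10/63)
P = D + t·(U−D) with t = 5/28, so DP:PU = t:(1−t) = 5/28:23/28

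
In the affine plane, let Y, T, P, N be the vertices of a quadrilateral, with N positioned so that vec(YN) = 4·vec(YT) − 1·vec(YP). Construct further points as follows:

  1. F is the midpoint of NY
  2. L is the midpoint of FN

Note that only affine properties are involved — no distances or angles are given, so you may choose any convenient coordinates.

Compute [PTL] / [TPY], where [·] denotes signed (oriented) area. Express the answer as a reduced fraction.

Set Y = (0, 0), T = (1, 0), P = (0, 1), N = (4, -1); any affine frame gives the same invariant.
1. F is the midpoint of NY ⇒ F = (2, -1/2)
2. L is the midpoint of FN ⇒ L = (3, -3/4)
2·[PTL] = 5/4, 2·[TPY] = 1
[PTL]:[TPY] = 5/4:1 = 5/4

[PTL]:[TPY] = 5/4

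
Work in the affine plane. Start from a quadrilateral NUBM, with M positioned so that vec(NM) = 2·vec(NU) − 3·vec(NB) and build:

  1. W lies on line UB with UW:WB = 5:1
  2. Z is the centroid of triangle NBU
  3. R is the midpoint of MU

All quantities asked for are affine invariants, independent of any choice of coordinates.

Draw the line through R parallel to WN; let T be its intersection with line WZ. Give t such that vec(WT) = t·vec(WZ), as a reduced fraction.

Choose coordinates N = (0, 0), U = (1, 0), B = (0, 1), M = (2, -3).
1. W lies on line UB with UW:WB = 5:1 ⇒ W = (1/6, 5/6)
2. Z is the centroid of triangle NBU ⇒ Z = (1/3, 1/3)
3. R is the midpoint of MU ⇒ R = (3/2, -3/2)
through R parallel to WN: direction (-1/6, -5/6); meets WZ at T = (31/24, -61/24)
T = W + t·(Z−W) with t = 27/4

t = 27/4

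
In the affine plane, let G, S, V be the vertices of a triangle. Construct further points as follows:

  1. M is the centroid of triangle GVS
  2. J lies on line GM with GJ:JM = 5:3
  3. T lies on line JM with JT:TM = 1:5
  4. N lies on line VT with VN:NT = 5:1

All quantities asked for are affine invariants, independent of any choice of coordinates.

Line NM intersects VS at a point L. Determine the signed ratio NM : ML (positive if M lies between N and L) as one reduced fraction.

Work in coordinates with G = (0, 0), S = (1, 0), V = (0, 1).
1. M is the centroid of triangle GVS ⇒ M = (1/3, 1/3)
2. J lies on line GM with GJ:JM = 5:3 ⇒ J = (5/24, 5/24)
3. T lies on line JM with JT:TM = 1:5 ⇒ T = (11/48, 11/48)
4. N lies on line VT with VN:NT = 5:1 ⇒ N = (55/288, 103/288)
line NM meets VS at L = (25/34, 9/34)
M = N + t·(L−N) with t = 17/65, so NM:ML = 17/65:48/65

NM:ML = 17/48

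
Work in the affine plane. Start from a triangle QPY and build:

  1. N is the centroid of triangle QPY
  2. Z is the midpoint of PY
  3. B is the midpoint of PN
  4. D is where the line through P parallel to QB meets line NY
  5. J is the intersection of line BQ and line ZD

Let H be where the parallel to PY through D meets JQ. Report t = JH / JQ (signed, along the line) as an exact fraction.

t = 1/3

Set Q = (0, 0), P = (1, 0), Y = (0, 1); any affine frame gives the same invariant.
1. N is the centroid of triangle QPY ⇒ N = (1/3, 1/3)
2. Z is the midpoint of PY ⇒ Z = (1/2, 1/2)
3. B is the midpoint of PN ⇒ B = (2/3, 1/6)
4. D is where the line through P parallel to QB meets line NY ⇒ D = (5/9, -1/9)
5. J is the intersection of line BQ and line ZD ⇒ J = (8/15, 2/15)
through D parallel to PY: direction (-1, 1); meets JQ at H = (16/45, 4/45)
H = J + t·(Q−J) with t = 1/3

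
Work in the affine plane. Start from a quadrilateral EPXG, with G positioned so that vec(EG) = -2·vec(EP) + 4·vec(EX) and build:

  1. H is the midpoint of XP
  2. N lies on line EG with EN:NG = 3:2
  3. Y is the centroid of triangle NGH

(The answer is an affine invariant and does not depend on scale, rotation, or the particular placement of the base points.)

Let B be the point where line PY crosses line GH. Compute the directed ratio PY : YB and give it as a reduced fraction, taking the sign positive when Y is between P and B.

Assign E = (0, 0), P = (1, 0), X = (0, 1), G = (-2, 4) — the answer is frame-independent, so this choice is without loss of generality.
1. H is the midpoint of XP ⇒ H = (1/2, 1/2)
2. N lies on line EG with EN:NG = 3:2 ⇒ N = (-6/5, 12/5)
3. Y is the centroid of triangle NGH ⇒ Y = (-9/10, 23/10)
line PY meets GH at B = (-1/18, 23/18)
Y = P + t·(B−P) with t = 9/5, so PY:YB = 9/5:-4/5

PY:YB = -9/4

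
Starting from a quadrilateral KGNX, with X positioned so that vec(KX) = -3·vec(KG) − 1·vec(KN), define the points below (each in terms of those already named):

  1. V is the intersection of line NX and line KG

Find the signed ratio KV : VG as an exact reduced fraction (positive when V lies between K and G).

Choose coordinates K = (0, 0), G = (1, 0), N = (0, 1), X = (-3, -1).
1. V is the intersection of line NX and line KG ⇒ V = (-3/2, 0)
V = K + t·(G−K) with t = -3/2, so KV:VG = t:(1−t) = -3/2:5/2

KV:VG = -3/5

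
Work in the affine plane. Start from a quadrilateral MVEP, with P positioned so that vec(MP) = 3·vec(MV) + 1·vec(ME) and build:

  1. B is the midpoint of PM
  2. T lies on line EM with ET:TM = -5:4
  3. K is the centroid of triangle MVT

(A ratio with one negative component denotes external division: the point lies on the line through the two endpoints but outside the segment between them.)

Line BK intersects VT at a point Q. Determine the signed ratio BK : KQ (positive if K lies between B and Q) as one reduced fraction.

Work in coordinates with M = (0, 0), V = (1, 0), E = (0, 1), P = (3, 1).
1. B is the midpoint of PM ⇒ B = (3/2, 1/2)
2. T lies on line EM with ET:TM = -5:4 ⇒ T = (0, -4)
3. K is the centroid of triangle MVT ⇒ K = (1/3, -4/3)
line BK meets VT at Q = (15/17, -8/17)
K = B + t·(Q−B) with t = 17/9, so BK:KQ = 17/9:-8/9

BK:KQ = -17/8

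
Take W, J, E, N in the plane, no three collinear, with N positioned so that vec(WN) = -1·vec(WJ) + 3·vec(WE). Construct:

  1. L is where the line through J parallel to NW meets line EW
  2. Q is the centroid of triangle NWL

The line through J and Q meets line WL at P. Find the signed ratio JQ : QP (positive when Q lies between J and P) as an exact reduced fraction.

JQ:QP = -4

Work in coordinates with W = (0, 0), J = (1, 0), E = (0, 1), N = (-1, 3).
1. L is where the line through J parallel to NW meets line EW ⇒ L = (0, 3)
2. Q is the centroid of triangle NWL ⇒ Q = (-1/3, 2)
line JQ meets WL at P = (0, 3/2)
Q = J + t·(P−J) with t = 4/3, so JQ:QP = 4/3:-1/3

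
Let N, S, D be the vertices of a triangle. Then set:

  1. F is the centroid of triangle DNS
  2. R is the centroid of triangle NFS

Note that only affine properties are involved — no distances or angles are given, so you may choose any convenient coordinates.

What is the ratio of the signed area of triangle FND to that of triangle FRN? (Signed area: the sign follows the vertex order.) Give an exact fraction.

[FND]:[FRN] = 3

Set N = (0, 0), S = (1, 0), D = (0, 1); any affine frame gives the same invariant.
1. F is the centroid of triangle DNS ⇒ F = (1/3, 1/3)
2. R is the centroid of triangle NFS ⇒ R = (4/9, 1/9)
2·[FND] = -1/3, 2·[FRN] = -1/9
[FND]:[FRN] = -1/3:-1/9 = 3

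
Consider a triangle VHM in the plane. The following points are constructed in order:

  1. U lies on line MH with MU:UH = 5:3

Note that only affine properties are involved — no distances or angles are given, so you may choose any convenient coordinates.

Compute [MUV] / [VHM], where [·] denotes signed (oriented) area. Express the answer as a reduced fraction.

Set V = (0, 0), H = (1, 0), M = (0, 1); any affine frame gives the same invariant.
1. U lies on line MH with MU:UH = 5:3 ⇒ U = (5/8, 3/8)
2·[MUV] = -5/8, 2·[VHM] = 1
[MUV]:[VHM] = -5/8:1 = -5/8

[MUV]:[VHM] = -5/8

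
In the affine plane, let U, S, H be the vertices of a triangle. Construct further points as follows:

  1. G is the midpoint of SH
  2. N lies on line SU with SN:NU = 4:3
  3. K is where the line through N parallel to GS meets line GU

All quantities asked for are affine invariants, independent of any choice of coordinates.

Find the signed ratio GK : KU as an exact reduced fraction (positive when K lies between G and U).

GK:KU = 4/3

Assign U = (0, 0), S = (1, 0), H = (0, 1) — the answer is frame-independent, so this choice is without loss of generality.
1. G is the midpoint of SH ⇒ G = (1/2, 1/2)
2. N lies on line SU with SN:NU = 4:3 ⇒ N = (3/7, 0)
3. K is where the line through N parallel to GS meets line GU ⇒ K = (3/14, 3/14)
K = G + t·(U−G) with t = 4/7, so GK:KU = t:(1−t) = 4/7:3/7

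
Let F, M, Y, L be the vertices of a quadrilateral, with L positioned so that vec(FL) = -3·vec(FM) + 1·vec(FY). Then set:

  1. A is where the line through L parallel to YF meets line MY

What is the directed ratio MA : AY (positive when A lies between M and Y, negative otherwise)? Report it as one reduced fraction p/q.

MA:AY = -4/3

Choose coordinates F = (0, 0), M = (1, 0), Y = (0, 1), L = (-3, 1).
1. A is where the line through L parallel to YF meets line MY ⇒ A = (-3, 4)
A = M + t·(Y−M) with t = 4, so MA:AY = t:(1−t) = 4:-3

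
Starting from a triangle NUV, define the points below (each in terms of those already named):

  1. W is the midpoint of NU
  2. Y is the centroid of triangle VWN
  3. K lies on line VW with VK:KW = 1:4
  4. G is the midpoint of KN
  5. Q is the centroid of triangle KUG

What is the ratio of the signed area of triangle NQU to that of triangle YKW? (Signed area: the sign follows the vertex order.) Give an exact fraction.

[NQU]:[YKW] = 3

Work in coordinates with N = (0, 0), U = (1, 0), V = (0, 1).
1. W is the midpoint of NU ⇒ W = (1/2, 0)
2. Y is the centroid of triangle VWN ⇒ Y = (1/6, 1/3)
3. K lies on line VW with VK:KW = 1:4 ⇒ K = (1/10, 4/5)
4. G is the midpoint of KN ⇒ G = (1/20, 2/5)
5. Q is the centroid of triangle KUG ⇒ Q = (23/60, 2/5)
2·[NQU] = -2/5, 2·[YKW] = -2/15
[NQU]:[YKW] = -2/5:-2/15 = 3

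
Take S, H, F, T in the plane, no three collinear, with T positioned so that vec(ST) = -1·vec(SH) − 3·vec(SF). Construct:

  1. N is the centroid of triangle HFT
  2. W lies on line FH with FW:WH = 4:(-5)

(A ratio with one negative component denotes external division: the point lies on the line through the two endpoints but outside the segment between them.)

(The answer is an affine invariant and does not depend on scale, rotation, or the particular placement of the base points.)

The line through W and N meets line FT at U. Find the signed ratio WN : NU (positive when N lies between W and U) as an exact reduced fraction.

Work in coordinates with S = (0, 0), H = (1, 0), F = (0, 1), T = (-1, -3).
1. N is the centroid of triangle HFT ⇒ N = (0, -2/3)
2. W lies on line FH with FW:WH = 4:(-5) ⇒ W = (-4, 5)
line WN meets FT at U = (-4/13, -3/13)
N = W + t·(U−W) with t = 13/12, so WN:NU = 13/12:-1/12

WN:NU = -13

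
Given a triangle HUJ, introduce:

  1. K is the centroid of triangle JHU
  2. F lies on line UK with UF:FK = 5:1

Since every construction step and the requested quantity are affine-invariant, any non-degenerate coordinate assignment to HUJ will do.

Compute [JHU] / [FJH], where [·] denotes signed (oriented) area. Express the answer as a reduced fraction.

Assign H = (0, 0), U = (1, 0), J = (0, 1) — the answer is frame-independent, so this choice is without loss of generality.
1. K is the centroid of triangle JHU ⇒ K = (1/3, 1/3)
2. F lies on line UK with UF:FK = 5:1 ⇒ F = (4/9, 5/18)
2·[JHU] = 1, 2·[FJH] = 4/9
[JHU]:[FJH] = 1:4/9 = 9/4

[JHU]:[FJH] = 9/4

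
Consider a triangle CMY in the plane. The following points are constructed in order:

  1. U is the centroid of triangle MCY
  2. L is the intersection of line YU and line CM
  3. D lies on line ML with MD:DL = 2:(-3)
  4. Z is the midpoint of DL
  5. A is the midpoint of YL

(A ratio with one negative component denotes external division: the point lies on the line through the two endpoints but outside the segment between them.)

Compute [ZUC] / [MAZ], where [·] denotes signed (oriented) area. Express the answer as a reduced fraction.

[ZUC]:[MAZ] = -10/3

Set C = (0, 0), M = (1, 0), Y = (0, 1); any affine frame gives the same invariant.
1. U is the centroid of triangle MCY ⇒ U = (1/3, 1/3)
2. L is the intersection of line YU and line CM ⇒ L = (1/2, 0)
3. D lies on line ML with MD:DL = 2:(-3) ⇒ D = (2, 0)
4. Z is the midpoint of DL ⇒ Z = (5/4, 0)
5. A is the midpoint of YL ⇒ A = (1/4, 1/2)
2·[ZUC] = 5/12, 2·[MAZ] = -1/8
[ZUC]:[MAZ] = 5/12:-1/8 = -10/3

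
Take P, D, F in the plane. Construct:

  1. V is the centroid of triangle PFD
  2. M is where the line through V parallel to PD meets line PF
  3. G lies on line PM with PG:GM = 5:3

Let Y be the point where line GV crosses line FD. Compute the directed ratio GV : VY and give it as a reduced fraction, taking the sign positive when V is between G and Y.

Set P = (0, 0), D = (1, 0), F = (0, 1); any affine frame gives the same invariant.
1. V is the centroid of triangle PFD ⇒ V = (1/3, 1/3)
2. M is where the line through V parallel to PD meets line PF ⇒ M = (0, 1/3)
3. G lies on line PM with PG:GM = 5:3 ⇒ G = (0, 5/24)
line GV meets FD at Y = (19/33, 14/33)
V = G + t·(Y−G) with t = 11/19, so GV:VY = 11/19:8/19

GV:VY = 11/8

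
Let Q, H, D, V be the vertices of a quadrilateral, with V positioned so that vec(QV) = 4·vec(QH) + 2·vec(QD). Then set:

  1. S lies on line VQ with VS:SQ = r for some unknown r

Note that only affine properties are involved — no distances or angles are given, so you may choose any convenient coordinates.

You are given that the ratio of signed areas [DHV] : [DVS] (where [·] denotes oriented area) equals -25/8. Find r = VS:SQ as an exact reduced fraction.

Set Q = (0, 0), H = (1, 0), D = (0, 1), V = (4, 2); any affine frame gives the same invariant.
1. With VS:SQ = r, write λ = r/(r+1) so S = V + λ·(Q−V); S is affine-linear in λ
Every point depending on S is an affine combination of S and λ-independent points, so each such coordinate is linear in λ; the λ² term in each signed area is a multiple of (Q−V)×(Q−V) = 0, so 2·[DHV] and 2·[DVS] are each linear in λ. Evaluating at λ=0 and λ=1:
  2·[DHV] = 5,   2·[DVS] = -4·λ
So [DHV]:[DVS] = (5) / (-4·λ). Setting this equal to -25/8:
  5 = -25/8·(-4·λ)  ⇒  λ = 2/5
Then r = λ/(1−λ) = (2/5)/(3/5) = 2/3. Check: with r = 2/3, S = (12/5, 6/5) and [DHV]:[DVS] = -25/8 as required.

r = 2/3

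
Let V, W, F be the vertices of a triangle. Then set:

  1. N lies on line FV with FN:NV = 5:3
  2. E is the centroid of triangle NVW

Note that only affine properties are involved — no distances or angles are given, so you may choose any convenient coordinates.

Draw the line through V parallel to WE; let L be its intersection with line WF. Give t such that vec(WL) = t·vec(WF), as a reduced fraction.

t = -3/13

Work in coordinates with V = (0, 0), W = (1, 0), F = (0, 1).
1. N lies on line FV with FN:NV = 5:3 ⇒ N = (0, 3/8)
2. E is the centroid of triangle NVW ⇒ E = (1/3, 1/8)
through V parallel to WE: direction (-2/3, 1/8); meets WF at L = (16/13, -3/13)
L = W + t·(F−W) with t = -3/13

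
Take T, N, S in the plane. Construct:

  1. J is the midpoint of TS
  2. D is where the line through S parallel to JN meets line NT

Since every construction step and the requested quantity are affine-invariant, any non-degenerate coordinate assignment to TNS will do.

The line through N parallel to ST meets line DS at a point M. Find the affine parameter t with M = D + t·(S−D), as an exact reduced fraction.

Choose coordinates T = (0, 0), N = (1, 0), S = (0, 1).
1. J is the midpoint of TS ⇒ J = (0, 1/2)
2. D is where the line through S parallel to JN meets line NT ⇒ D = (2, 0)
through N parallel to ST: direction (0, -1); meets DS at M = (1, 1/2)
M = D + t·(S−D) with t = 1/2

t = 1/2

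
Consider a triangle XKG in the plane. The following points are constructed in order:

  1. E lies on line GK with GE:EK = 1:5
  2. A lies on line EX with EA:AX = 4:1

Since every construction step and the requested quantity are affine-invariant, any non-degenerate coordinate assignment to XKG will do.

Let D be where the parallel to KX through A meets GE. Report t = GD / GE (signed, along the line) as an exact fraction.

t = 5

Choose coordinates X = (0, 0), K = (1, 0), G = (0, 1).
1. E lies on line GK with GE:EK = 1:5 ⇒ E = (1/6, 5/6)
2. A lies on line EX with EA:AX = 4:1 ⇒ A = (1/30, 1/6)
through A parallel to KX: direction (-1, 0); meets GE at D = (5/6, 1/6)
D = G + t·(E−G) with t = 5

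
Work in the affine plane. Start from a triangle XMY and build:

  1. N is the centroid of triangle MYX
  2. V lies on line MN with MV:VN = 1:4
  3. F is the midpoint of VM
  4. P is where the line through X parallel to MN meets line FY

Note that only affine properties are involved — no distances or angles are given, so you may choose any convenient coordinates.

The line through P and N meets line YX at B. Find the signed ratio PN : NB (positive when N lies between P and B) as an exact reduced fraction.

PN:NB = 23/5

Set X = (0, 0), M = (1, 0), Y = (0, 1); any affine frame gives the same invariant.
1. N is the centroid of triangle MYX ⇒ N = (1/3, 1/3)
2. V lies on line MN with MV:VN = 1:4 ⇒ V = (13/15, 1/15)
3. F is the midpoint of VM ⇒ F = (14/15, 1/30)
4. P is where the line through X parallel to MN meets line FY ⇒ P = (28/15, -14/15)
line PN meets YX at B = (0, 14/23)
N = P + t·(B−P) with t = 23/28, so PN:NB = 23/28:5/28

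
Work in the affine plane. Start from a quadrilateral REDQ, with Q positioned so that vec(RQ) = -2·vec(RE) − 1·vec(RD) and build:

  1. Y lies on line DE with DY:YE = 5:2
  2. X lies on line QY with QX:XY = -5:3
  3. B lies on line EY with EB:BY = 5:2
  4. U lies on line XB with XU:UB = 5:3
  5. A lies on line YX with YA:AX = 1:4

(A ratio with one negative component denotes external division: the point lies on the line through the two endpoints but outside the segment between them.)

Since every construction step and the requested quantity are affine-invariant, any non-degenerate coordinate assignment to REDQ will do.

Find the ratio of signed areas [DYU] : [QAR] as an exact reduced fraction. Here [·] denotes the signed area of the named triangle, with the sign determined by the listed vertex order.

Assign R = (0, 0), E = (1, 0), D = (0, 1), Q = (-2, -1) — the answer is frame-independent, so this choice is without loss of generality.
1. Y lies on line DE with DY:YE = 5:2 ⇒ Y = (5/7, 2/7)
2. X lies on line QY with QX:XY = -5:3 ⇒ X = (67/14, 31/14)
3. B lies on line EY with EB:BY = 5:2 ⇒ B = (39/49, 10/49)
4. U lies on line XB with XU:UB = 5:3 ⇒ U = (1797/784, 751/784)
5. A lies on line YX with YA:AX = 1:4 ⇒ A = (107/70, 47/70)
2·[DYU] = 45/28, 2·[QAR] = 13/70
[DYU]:[QAR] = 45/28:13/70 = 225/26

[DYU]:[QAR] = 225/26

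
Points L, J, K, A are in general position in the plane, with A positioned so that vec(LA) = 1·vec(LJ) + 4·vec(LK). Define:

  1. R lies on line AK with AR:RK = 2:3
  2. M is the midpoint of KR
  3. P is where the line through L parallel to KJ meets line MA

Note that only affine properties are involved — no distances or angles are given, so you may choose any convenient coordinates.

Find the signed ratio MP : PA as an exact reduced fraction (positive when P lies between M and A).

MP:PA = -11/25

Choose coordinates L = (0, 0), J = (1, 0), K = (0, 1), A = (1, 4).
1. R lies on line AK with AR:RK = 2:3 ⇒ R = (3/5, 14/5)
2. M is the midpoint of KR ⇒ M = (3/10, 19/10)
3. P is where the line through L parallel to KJ meets line MA ⇒ P = (-1/4, 1/4)
P = M + t·(A−M) with t = -11/14, so MP:PA = t:(1−t) = -11/14:25/14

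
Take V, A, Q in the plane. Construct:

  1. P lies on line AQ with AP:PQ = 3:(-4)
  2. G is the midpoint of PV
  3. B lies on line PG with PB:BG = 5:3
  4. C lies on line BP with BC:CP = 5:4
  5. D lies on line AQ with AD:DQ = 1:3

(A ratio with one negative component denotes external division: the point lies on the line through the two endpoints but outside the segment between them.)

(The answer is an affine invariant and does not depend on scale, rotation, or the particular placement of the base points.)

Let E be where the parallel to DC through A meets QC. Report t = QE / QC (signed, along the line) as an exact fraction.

Choose coordinates V = (0, 0), A = (1, 0), Q = (0, 1).
1. P lies on line AQ with AP:PQ = 3:(-4) ⇒ P = (4, -3)
2. G is the midpoint of PV ⇒ G = (2, -3/2)
3. B lies on line PG with PB:BG = 5:3 ⇒ B = (11/4, -33/16)
4. C lies on line BP with BC:CP = 5:4 ⇒ C = (31/9, -31/12)
5. D lies on line AQ with AD:DQ = 1:3 ⇒ D = (3/4, 1/4)
through A parallel to DC: direction (97/36, -17/6); meets QC at E = (124/27, -34/9)
E = Q + t·(C−Q) with t = 4/3

t = 4/3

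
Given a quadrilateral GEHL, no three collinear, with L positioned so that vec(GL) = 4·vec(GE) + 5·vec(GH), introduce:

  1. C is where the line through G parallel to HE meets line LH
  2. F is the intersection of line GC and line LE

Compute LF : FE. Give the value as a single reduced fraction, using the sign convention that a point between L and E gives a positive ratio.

Choose coordinates G = (0, 0), E = (1, 0), H = (0, 1), L = (4, 5).
1. C is where the line through G parallel to HE meets line LH ⇒ C = (-1/2, 1/2)
2. F is the intersection of line GC and line LE ⇒ F = (5/8, -5/8)
F = L + t·(E−L) with t = 9/8, so LF:FE = t:(1−t) = 9/8:-1/8

LF:FE = -9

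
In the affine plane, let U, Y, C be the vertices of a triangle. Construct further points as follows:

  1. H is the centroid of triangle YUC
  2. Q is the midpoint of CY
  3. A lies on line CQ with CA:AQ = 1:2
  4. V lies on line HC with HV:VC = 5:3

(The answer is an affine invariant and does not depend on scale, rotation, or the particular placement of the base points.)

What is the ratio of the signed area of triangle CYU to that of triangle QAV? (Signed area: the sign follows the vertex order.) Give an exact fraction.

[CYU]:[QAV] = -24

Assign U = (0, 0), Y = (1, 0), C = (0, 1) — the answer is frame-independent, so this choice is without loss of generality.
1. H is the centroid of triangle YUC ⇒ H = (1/3, 1/3)
2. Q is the midpoint of CY ⇒ Q = (1/2, 1/2)
3. A lies on line CQ with CA:AQ = 1:2 ⇒ A = (1/6, 5/6)
4. V lies on line HC with HV:VC = 5:3 ⇒ V = (1/8, 3/4)
2·[CYU] = -1, 2·[QAV] = 1/24
[CYU]:[QAV] = -1:1/24 = -24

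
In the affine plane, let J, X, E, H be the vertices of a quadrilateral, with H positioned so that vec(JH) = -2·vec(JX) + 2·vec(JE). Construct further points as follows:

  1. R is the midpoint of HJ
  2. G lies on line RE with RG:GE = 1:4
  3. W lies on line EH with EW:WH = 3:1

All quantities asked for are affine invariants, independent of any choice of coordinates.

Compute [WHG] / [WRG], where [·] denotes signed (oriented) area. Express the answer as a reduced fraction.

[WHG]:[WRG] = 4/3

Work in coordinates with J = (0, 0), X = (1, 0), E = (0, 1), H = (-2, 2).
1. R is the midpoint of HJ ⇒ R = (-1, 1)
2. G lies on line RE with RG:GE = 1:4 ⇒ G = (-4/5, 1)
3. W lies on line EH with EW:WH = 3:1 ⇒ W = (-3/2, 7/4)
2·[WHG] = 1/5, 2·[WRG] = 3/20
[WHG]:[WRG] = 1/5:3/20 = 4/3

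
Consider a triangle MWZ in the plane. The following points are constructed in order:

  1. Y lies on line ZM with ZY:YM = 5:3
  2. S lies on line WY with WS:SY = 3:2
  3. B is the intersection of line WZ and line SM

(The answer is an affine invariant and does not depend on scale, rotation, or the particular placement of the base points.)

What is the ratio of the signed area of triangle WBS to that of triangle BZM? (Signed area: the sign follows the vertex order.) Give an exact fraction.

[WBS]:[BZM] = 27/128

Assign M = (0, 0), W = (1, 0), Z = (0, 1) — the answer is frame-independent, so this choice is without loss of generality.
1. Y lies on line ZM with ZY:YM = 5:3 ⇒ Y = (0, 3/8)
2. S lies on line WY with WS:SY = 3:2 ⇒ S = (2/5, 9/40)
3. B is the intersection of line WZ and line SM ⇒ B = (16/25, 9/25)
2·[WBS] = 27/200, 2·[BZM] = 16/25
[WBS]:[BZM] = 27/200:16/25 = 27/128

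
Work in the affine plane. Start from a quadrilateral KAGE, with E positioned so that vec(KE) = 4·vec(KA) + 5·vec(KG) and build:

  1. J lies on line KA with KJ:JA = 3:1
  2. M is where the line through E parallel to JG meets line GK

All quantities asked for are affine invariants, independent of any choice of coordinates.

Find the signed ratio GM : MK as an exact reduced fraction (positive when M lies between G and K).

Assign K = (0, 0), A = (1, 0), G = (0, 1), E = (4, 5) — the answer is frame-independent, so this choice is without loss of generality.
1. J lies on line KA with KJ:JA = 3:1 ⇒ J = (3/4, 0)
2. M is where the line through E parallel to JG meets line GK ⇒ M = (0, 31/3)
M = G + t·(K−G) with t = -28/3, so GM:MK = t:(1−t) = -28/3:31/3

GM:MK = -28/31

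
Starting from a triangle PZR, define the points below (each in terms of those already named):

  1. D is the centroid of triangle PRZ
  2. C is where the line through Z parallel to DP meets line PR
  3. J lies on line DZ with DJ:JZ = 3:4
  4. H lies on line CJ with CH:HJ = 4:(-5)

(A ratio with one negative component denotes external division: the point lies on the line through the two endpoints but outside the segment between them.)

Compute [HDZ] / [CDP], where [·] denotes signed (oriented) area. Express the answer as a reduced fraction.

[HDZ]:[CDP] = -15

Choose coordinates P = (0, 0), Z = (1, 0), R = (0, 1).
1. D is the centroid of triangle PRZ ⇒ D = (1/3, 1/3)
2. C is where the line through Z parallel to DP meets line PR ⇒ C = (0, -1)
3. J lies on line DZ with DJ:JZ = 3:4 ⇒ J = (13/21, 4/21)
4. H lies on line CJ with CH:HJ = 4:(-5) ⇒ H = (-52/21, -121/21)
2·[HDZ] = -5, 2·[CDP] = 1/3
[HDZ]:[CDP] = -5:1/3 = -15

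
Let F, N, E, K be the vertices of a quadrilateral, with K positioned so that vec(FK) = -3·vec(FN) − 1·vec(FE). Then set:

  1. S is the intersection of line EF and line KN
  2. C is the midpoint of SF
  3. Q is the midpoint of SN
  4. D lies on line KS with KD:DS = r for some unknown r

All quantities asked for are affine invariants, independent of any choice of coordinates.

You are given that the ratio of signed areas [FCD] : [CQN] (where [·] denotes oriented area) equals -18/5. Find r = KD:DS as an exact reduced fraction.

r = 2/3

Assign F = (0, 0), N = (1, 0), E = (0, 1), K = (-3, -1) — the answer is frame-independent, so this choice is without loss of generality.
1. S is the intersection of line EF and line KN ⇒ S = (0, -1/4)
2. C is the midpoint of SF ⇒ C = (0, -1/8)
3. Q is the midpoint of SN ⇒ Q = (1/2, -1/8)
4. With KD:DS = r, write λ = r/(r+1) so D = K + λ·(S−K); D is affine-linear in λ
Every point depending on D is an affine combination of D and λ-independent points, so each such coordinate is linear in λ; the λ² term in each signed area is a multiple of (S−K)×(S−K) = 0, so 2·[FCD] and 2·[CQN] are each linear in λ. Evaluating at λ=0 and λ=1:
  2·[FCD] = 3/8·λ − 3/8,   2·[CQN] = 1/16
So [FCD]:[CQN] = (3/8·λ − 3/8) / (1/16). Setting this equal to -18/5:
  3/8·λ − 3/8 = -18/5·(1/16)  ⇒  λ = 2/5
Then r = λ/(1−λ) = (2/5)/(3/5) = 2/3. Check: with r = 2/3, D = (-9/5, -7/10) and [FCD]:[CQN] = -18/5 as required.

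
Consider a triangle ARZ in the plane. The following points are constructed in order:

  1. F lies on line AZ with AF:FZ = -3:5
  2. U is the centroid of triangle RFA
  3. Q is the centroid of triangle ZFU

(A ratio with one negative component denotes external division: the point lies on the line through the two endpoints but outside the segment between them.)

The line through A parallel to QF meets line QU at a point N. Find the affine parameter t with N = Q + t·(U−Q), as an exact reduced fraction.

Work in coordinates with A = (0, 0), R = (1, 0), Z = (0, 1).
1. F lies on line AZ with AF:FZ = -3:5 ⇒ F = (0, -3/2)
2. U is the centroid of triangle RFA ⇒ U = (1/3, -1/2)
3. Q is the centroid of triangle ZFU ⇒ Q = (1/9, -1/3)
through A parallel to QF: direction (-1/9, -7/6); meets QU at N = (-1/45, -7/30)
N = Q + t·(U−Q) with t = -3/5

t = -3/5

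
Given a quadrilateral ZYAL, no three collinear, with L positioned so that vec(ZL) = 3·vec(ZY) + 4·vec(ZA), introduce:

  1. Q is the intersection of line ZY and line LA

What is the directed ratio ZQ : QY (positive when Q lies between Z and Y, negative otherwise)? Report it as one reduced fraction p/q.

Set Z = (0, 0), Y = (1, 0), A = (0, 1), L = (3, 4); any affine frame gives the same invariant.
1. Q is the intersection of line ZY and line LA ⇒ Q = (-1, 0)
Q = Z + t·(Y−Z) with t = -1, so ZQ:QY = t:(1−t) = -1:2

ZQ:QY = -1/2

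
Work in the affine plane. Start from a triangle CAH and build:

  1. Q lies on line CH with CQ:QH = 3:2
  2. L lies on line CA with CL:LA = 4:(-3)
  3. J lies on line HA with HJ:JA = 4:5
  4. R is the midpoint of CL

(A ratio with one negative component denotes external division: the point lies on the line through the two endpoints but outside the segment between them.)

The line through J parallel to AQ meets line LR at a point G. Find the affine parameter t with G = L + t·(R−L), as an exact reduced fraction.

Set C = (0, 0), A = (1, 0), H = (0, 1); any affine frame gives the same invariant.
1. Q lies on line CH with CQ:QH = 3:2 ⇒ Q = (0, 3/5)
2. L lies on line CA with CL:LA = 4:(-3) ⇒ L = (4, 0)
3. J lies on line HA with HJ:JA = 4:5 ⇒ J = (4/9, 5/9)
4. R is the midpoint of CL ⇒ R = (2, 0)
through J parallel to AQ: direction (-1, 3/5); meets LR at G = (37/27, 0)
G = L + t·(R−L) with t = 71/54

t = 71/54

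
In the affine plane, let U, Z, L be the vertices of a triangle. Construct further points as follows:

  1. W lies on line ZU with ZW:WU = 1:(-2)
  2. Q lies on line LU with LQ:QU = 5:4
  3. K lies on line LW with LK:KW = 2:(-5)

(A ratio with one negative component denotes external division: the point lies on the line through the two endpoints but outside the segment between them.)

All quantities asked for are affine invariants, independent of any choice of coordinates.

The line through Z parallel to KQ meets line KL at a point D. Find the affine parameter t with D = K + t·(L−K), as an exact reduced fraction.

Work in coordinates with U = (0, 0), Z = (1, 0), L = (0, 1).
1. W lies on line ZU with ZW:WU = 1:(-2) ⇒ W = (2, 0)
2. Q lies on line LU with LQ:QU = 5:4 ⇒ Q = (0, 4/9)
3. K lies on line LW with LK:KW = 2:(-5) ⇒ K = (-4/3, 5/3)
through Z parallel to KQ: direction (4/3, -11/9); meets KL at D = (-1/5, 11/10)
D = K + t·(L−K) with t = 17/20

t = 17/20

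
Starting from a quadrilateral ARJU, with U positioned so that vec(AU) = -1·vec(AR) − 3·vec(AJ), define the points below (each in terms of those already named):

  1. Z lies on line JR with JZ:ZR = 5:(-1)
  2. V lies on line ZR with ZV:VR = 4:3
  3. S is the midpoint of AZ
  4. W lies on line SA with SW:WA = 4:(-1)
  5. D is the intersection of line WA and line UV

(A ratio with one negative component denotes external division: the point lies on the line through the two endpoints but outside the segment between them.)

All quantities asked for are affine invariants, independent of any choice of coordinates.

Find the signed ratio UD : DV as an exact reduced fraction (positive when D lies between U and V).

Choose coordinates A = (0, 0), R = (1, 0), J = (0, 1), U = (-1, -3).
1. Z lies on line JR with JZ:ZR = 5:(-1) ⇒ Z = (5/4, -1/4)
2. V lies on line ZR with ZV:VR = 4:3 ⇒ V = (31/28, -3/28)
3. S is the midpoint of AZ ⇒ S = (5/8, -1/8)
4. W lies on line SA with SW:WA = 4:(-1) ⇒ W = (-5/24, 1/24)
5. D is the intersection of line WA and line UV ⇒ D = (30/29, -6/29)
D = U + t·(V−U) with t = 28/29, so UD:DV = t:(1−t) = 28/29:1/29

UD:DV = 28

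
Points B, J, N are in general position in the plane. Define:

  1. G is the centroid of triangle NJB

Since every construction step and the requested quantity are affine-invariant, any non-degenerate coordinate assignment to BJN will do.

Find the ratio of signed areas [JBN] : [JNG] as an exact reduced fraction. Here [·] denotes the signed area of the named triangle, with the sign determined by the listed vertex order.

Choose coordinates B = (0, 0), J = (1, 0), N = (0, 1).
1. G is the centroid of triangle NJB ⇒ G = (1/3, 1/3)
2·[JBN] = -1, 2·[JNG] = 1/3
[JBN]:[JNG] = -1:1/3 = -3

[JBN]:[JNG] = -3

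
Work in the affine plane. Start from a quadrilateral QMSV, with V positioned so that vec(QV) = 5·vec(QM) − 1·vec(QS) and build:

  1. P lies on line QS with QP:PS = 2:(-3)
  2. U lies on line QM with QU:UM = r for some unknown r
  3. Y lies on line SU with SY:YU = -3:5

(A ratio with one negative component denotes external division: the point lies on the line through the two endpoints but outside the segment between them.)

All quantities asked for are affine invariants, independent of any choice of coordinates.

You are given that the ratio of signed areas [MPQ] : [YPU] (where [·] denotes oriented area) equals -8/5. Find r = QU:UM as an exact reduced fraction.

Choose coordinates Q = (0, 0), M = (1, 0), S = (0, 1), V = (5, -1).
1. P lies on line QS with QP:PS = 2:(-3) ⇒ P = (0, -2)
2. With QU:UM = r, write λ = r/(r+1) so U = Q + λ·(M−Q); U is affine-linear in λ
3. Y lies on line SU with SY:YU = -3:5 ⇒ Y is an affine combination of earlier points and hence also affine-linear in λ
Every point depending on U is an affine combination of U and λ-independent points, so each such coordinate is linear in λ; the λ² term in each signed area is a multiple of (M−Q)×(M−Q) = 0, so 2·[MPQ] and 2·[YPU] are each linear in λ. Evaluating at λ=0 and λ=1:
  2·[MPQ] = -2,   2·[YPU] = 15/2·λ
So [MPQ]:[YPU] = (-2) / (15/2·λ). Setting this equal to -8/5:
  -2 = -8/5·(15/2·λ)  ⇒  λ = 1/6
Then r = λ/(1−λ) = (1/6)/(5/6) = 1/5. Check: with r = 1/5, U = (1/6, 0) and [MPQ]:[YPU] = -8/5 as required.

r = 1/5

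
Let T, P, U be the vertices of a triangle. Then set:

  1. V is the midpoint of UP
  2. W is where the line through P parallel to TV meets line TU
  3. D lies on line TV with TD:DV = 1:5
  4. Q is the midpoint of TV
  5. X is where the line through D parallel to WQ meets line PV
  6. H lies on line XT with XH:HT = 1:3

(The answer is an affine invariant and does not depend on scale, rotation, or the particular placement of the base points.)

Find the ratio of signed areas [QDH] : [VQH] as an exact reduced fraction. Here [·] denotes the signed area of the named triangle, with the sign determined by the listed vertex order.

Choose coordinates T = (0, 0), P = (1, 0), U = (0, 1).
1. V is the midpoint of UP ⇒ V = (1/2, 1/2)
2. W is where the line through P parallel to TV meets line TU ⇒ W = (0, -1)
3. D lies on line TV with TD:DV = 1:5 ⇒ D = (1/12, 1/12)
4. Q is the midpoint of TV ⇒ Q = (1/4, 1/4)
5. X is where the line through D parallel to WQ meets line PV ⇒ X = (2/9, 7/9)
6. H lies on line XT with XH:HT = 1:3 ⇒ H = (1/6, 7/12)
2·[QDH] = -5/72, 2·[VQH] = -5/48
[QDH]:[VQH] = -5/72:-5/48 = 2/3

[QDH]:[VQH] = 2/3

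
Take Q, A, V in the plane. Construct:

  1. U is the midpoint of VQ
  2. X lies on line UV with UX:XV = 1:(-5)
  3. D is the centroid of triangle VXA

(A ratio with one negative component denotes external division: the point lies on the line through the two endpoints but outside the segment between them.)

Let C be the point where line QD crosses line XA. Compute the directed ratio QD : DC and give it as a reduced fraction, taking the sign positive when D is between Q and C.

QD:DC = -14/5

Assign Q = (0, 0), A = (1, 0), V = (0, 1) — the answer is frame-independent, so this choice is without loss of generality.
1. U is the midpoint of VQ ⇒ U = (0, 1/2)
2. X lies on line UV with UX:XV = 1:(-5) ⇒ X = (0, 3/8)
3. D is the centroid of triangle VXA ⇒ D = (1/3, 11/24)
line QD meets XA at C = (3/14, 33/112)
D = Q + t·(C−Q) with t = 14/9, so QD:DC = 14/9:-5/9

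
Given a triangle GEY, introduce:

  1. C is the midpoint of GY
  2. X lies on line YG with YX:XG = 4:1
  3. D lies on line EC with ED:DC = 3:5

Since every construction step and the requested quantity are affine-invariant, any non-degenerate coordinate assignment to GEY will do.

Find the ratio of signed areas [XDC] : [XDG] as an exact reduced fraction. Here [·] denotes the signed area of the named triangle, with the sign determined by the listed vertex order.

[XDC]:[XDG] = -3/2

Choose coordinates G = (0, 0), E = (1, 0), Y = (0, 1).
1. C is the midpoint of GY ⇒ C = (0, 1/2)
2. X lies on line YG with YX:XG = 4:1 ⇒ X = (0, 1/5)
3. D lies on line EC with ED:DC = 3:5 ⇒ D = (5/8, 3/16)
2·[XDC] = 3/16, 2·[XDG] = -1/8
[XDC]:[XDG] = 3/16:-1/8 = -3/2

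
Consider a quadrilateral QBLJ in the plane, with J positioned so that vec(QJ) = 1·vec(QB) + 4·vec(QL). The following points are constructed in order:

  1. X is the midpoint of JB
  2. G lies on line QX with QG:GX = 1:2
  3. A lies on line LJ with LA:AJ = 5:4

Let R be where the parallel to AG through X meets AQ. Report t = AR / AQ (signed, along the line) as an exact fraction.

t = -2

Set Q = (0, 0), B = (1, 0), L = (0, 1), J = (1, 4); any affine frame gives the same invariant.
1. X is the midpoint of JB ⇒ X = (1, 2)
2. G lies on line QX with QG:GX = 1:2 ⇒ G = (1/3, 2/3)
3. A lies on line LJ with LA:AJ = 5:4 ⇒ A = (5/9, 8/3)
through X parallel to AG: direction (-2/9, -2); meets AQ at R = (5/3, 8)
R = A + t·(Q−A) with t = -2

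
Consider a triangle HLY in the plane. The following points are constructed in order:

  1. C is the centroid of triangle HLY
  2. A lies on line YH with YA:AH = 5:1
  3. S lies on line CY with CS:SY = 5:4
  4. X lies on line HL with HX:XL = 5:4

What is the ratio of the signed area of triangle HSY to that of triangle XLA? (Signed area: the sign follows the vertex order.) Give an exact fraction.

[HSY]:[XLA] = 2

Work in coordinates with H = (0, 0), L = (1, 0), Y = (0, 1).
1. C is the centroid of triangle HLY ⇒ C = (1/3, 1/3)
2. A lies on line YH with YA:AH = 5:1 ⇒ A = (0, 1/6)
3. S lies on line CY with CS:SY = 5:4 ⇒ S = (4/27, 19/27)
4. X lies on line HL with HX:XL = 5:4 ⇒ X = (5/9, 0)
2·[HSY] = 4/27, 2·[XLA] = 2/27
[HSY]:[XLA] = 4/27:2/27 = 2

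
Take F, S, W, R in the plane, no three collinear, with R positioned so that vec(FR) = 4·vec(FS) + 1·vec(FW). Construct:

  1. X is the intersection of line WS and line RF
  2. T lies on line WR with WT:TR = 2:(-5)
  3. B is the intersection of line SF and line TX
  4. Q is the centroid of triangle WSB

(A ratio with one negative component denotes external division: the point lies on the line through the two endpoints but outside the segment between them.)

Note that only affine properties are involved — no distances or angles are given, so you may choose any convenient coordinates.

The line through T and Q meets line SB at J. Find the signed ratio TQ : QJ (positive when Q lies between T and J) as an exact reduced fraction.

TQ:QJ = 2

Assign F = (0, 0), S = (1, 0), W = (0, 1), R = (4, 1) — the answer is frame-independent, so this choice is without loss of generality.
1. X is the intersection of line WS and line RF ⇒ X = (4/5, 1/5)
2. T lies on line WR with WT:TR = 2:(-5) ⇒ T = (-8/3, 1)
3. B is the intersection of line SF and line TX ⇒ B = (5/3, 0)
4. Q is the centroid of triangle WSB ⇒ Q = (8/9, 1/3)
line TQ meets SB at J = (8/3, 0)
Q = T + t·(J−T) with t = 2/3, so TQ:QJ = 2/3:1/3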